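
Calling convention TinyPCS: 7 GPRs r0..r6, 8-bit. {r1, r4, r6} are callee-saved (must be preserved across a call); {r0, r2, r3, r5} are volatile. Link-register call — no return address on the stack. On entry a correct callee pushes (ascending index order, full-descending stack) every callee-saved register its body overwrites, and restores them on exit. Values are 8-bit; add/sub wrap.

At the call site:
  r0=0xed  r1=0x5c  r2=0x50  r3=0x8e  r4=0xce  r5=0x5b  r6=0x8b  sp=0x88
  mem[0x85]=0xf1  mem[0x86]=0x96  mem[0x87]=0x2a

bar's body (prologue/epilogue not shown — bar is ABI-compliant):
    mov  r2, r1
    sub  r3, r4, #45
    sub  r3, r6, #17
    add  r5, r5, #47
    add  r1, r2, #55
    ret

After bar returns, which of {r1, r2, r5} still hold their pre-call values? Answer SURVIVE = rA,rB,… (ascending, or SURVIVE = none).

SURVIVE = r1

prologue: push r1 -> mem[0x87]=0x5c, sp=0x87
body[0] mov  r2, r1 -> r2=0x5c
body[1] sub  r3, r4, #45 -> r3=0xa1
body[2] sub  r3, r6, #17 -> r3=0x7a
body[3] add  r5, r5, #47 -> r5=0x8a
body[4] add  r1, r2, #55 -> r1=0x93
epilogue: pop r1=0x5c, sp=0x88
r1: callee-saved, written=True
r2: caller-saved, written=True
r5: caller-saved, written=True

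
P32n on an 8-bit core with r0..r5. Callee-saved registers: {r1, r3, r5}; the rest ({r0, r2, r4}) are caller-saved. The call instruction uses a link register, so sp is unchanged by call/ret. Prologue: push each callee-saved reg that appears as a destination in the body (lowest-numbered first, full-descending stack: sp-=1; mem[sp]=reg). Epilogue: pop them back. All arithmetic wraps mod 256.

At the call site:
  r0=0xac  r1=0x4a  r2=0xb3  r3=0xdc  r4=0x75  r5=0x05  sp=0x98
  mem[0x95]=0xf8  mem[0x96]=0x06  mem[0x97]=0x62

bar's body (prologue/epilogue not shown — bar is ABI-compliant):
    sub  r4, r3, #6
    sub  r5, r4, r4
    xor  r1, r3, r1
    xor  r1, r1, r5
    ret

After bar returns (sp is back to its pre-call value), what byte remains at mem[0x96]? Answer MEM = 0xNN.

prologue: push r1 → mem[0x97]=0x4a, sp=0x97
prologue: push r5 → mem[0x96]=0x05, sp=0x96
body[0] sub  r4, r3, #6 → r4=0xd6
body[1] sub  r5, r4, r4 → r5=0x00
body[2] xor  r1, r3, r1 → r1=0x96
body[3] xor  r1, r1, r5 → r1=0x96
epilogue: pop r5=0x05, sp=0x97
epilogue: pop r1=0x4a, sp=0x98
prologue pushed ['r1', 'r5'] at ['0x97', '0x96']

MEM = 0x05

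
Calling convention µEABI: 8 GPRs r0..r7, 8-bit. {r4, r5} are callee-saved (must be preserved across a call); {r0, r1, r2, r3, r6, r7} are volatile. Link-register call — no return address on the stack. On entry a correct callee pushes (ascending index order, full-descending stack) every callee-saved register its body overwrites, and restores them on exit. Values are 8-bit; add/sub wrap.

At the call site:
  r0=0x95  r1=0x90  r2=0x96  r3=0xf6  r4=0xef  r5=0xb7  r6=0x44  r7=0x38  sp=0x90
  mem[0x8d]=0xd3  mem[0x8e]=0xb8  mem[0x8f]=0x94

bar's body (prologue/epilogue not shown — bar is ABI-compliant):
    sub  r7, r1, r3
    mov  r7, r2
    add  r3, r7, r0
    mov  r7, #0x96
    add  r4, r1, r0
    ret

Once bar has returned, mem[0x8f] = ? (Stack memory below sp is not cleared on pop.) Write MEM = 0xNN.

MEM = 0xef

prologue: push r4 → mem[0x8f]=0xef, sp=0x8f
body[0] sub  r7, r1, r3 → r7=0x9a
body[1] mov  r7, r2 → r7=0x96
body[2] add  r3, r7, r0 → r3=0x2b
body[3] mov  r7, #0x96 → r7=0x96
body[4] add  r4, r1, r0 → r4=0x25
epilogue: pop r4=0xef, sp=0x90
prologue pushed ['r4'] at ['0x8f']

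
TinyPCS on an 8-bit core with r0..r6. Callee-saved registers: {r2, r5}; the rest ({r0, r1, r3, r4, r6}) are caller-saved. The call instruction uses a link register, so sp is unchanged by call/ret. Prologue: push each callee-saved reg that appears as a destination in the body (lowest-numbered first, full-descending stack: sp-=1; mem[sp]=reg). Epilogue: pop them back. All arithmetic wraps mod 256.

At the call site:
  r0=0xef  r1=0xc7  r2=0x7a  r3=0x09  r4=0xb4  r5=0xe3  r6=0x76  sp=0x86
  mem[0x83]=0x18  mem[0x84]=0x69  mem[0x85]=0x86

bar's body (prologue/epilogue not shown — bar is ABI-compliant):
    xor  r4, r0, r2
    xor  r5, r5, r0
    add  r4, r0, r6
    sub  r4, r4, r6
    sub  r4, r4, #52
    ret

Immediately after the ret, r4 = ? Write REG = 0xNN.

prologue: push r5 → mem[0x85]=0xe3, sp=0x85
body[0] xor  r4, r0, r2 → r4=0x95
body[1] xor  r5, r5, r0 → r5=0x0c
body[2] add  r4, r0, r6 → r4=0x65
body[3] sub  r4, r4, r6 → r4=0xef
body[4] sub  r4, r4, #52 → r4=0xbb
epilogue: pop r5=0xe3, sp=0x86
r4 is caller-saved → body value

REG = 0xbb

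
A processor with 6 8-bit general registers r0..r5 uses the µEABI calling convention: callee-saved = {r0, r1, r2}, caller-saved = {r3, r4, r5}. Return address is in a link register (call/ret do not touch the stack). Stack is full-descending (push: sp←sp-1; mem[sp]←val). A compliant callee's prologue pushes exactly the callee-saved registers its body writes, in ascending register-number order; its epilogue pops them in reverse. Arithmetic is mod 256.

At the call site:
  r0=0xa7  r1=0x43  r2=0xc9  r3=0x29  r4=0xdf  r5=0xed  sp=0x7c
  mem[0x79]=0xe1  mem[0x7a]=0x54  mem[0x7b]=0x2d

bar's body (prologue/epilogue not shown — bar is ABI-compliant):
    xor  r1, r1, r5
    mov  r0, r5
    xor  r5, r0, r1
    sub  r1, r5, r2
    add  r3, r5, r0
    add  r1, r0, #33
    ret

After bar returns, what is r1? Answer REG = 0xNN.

prologue: push r0 → mem[0x7b]=0xa7, sp=0x7b
prologue: push r1 → mem[0x7a]=0x43, sp=0x7a
body[0] xor  r1, r1, r5 → r1=0xae
body[1] mov  r0, r5 → r0=0xed
body[2] xor  r5, r0, r1 → r5=0x43
body[3] sub  r1, r5, r2 → r1=0x7a
body[4] add  r3, r5, r0 → r3=0x30
body[5] add  r1, r0, #33 → r1=0x0e
epilogue: pop r1=0x43, sp=0x7b
epilogue: pop r0=0xa7, sp=0x7c
r1 is callee-saved → restored

REG = 0x43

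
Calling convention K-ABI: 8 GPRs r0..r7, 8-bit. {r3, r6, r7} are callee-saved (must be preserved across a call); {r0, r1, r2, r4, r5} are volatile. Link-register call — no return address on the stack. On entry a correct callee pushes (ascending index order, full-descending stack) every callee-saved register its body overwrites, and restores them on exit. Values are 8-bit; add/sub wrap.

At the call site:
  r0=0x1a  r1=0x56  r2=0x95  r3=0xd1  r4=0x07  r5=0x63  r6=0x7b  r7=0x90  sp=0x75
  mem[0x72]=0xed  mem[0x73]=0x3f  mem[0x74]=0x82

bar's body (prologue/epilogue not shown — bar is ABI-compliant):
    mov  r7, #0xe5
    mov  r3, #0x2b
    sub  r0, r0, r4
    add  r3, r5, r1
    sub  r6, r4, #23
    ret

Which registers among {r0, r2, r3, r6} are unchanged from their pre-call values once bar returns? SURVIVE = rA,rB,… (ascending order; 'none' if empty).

SURVIVE = r2,r3,r6

prologue: push r3 → mem[0x74]=0xd1, sp=0x74
prologue: push r6 → mem[0x73]=0x7b, sp=0x73
prologue: push r7 → mem[0x72]=0x90, sp=0x72
body[0] mov  r7, #0xe5 → r7=0xe5
body[1] mov  r3, #0x2b → r3=0x2b
body[2] sub  r0, r0, r4 → r0=0x13
body[3] add  r3, r5, r1 → r3=0xb9
body[4] sub  r6, r4, #23 → r6=0xf0
epilogue: pop r7=0x90, sp=0x73
epilogue: pop r6=0x7b, sp=0x74
epilogue: pop r3=0xd1, sp=0x75
r0: caller-saved, written=True
r2: caller-saved, written=False
r3: callee-saved, written=True
r6: callee-saved, written=True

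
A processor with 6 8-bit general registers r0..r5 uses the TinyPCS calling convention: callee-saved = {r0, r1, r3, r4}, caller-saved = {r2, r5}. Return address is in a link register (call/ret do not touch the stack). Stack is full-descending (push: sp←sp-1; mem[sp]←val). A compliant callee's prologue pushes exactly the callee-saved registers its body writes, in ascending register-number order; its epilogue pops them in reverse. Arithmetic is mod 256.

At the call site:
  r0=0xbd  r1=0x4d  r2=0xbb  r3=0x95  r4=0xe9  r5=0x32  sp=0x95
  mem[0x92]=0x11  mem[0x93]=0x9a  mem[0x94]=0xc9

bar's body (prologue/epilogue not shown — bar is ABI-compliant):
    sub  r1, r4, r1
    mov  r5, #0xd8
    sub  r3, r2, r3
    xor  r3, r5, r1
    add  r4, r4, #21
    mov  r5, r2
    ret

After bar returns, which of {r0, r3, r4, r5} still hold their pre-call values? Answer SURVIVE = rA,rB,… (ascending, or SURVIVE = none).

prologue: push r1 → mem[0x94]=0x4d, sp=0x94
prologue: push r3 → mem[0x93]=0x95, sp=0x93
prologue: push r4 → mem[0x92]=0xe9, sp=0x92
body[0] sub  r1, r4, r1 → r1=0x9c
body[1] mov  r5, #0xd8 → r5=0xd8
body[2] sub  r3, r2, r3 → r3=0x26
body[3] xor  r3, r5, r1 → r3=0x44
body[4] add  r4, r4, #21 → r4=0xfe
body[5] mov  r5, r2 → r5=0xbb
epilogue: pop r4=0xe9, sp=0x93
epilogue: pop r3=0x95, sp=0x94
epilogue: pop r1=0x4d, sp=0x95
r0: callee-saved, written=False
r3: callee-saved, written=True
r4: callee-saved, written=True
r5: caller-saved, written=True

SURVIVE = r0,r3,r4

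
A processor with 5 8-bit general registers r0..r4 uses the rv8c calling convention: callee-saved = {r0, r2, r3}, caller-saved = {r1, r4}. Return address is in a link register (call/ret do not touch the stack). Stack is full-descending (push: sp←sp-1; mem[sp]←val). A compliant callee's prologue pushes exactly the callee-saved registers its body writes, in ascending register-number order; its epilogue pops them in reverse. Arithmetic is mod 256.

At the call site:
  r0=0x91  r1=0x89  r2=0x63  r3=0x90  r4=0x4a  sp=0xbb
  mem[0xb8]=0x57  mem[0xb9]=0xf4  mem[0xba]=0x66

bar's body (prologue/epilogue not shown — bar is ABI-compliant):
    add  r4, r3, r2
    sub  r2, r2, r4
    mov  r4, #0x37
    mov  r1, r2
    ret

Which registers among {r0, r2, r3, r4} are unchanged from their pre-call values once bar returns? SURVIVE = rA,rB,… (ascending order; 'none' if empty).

prologue: push r2 → mem[0xba]=0x63, sp=0xba
body[0] add  r4, r3, r2 → r4=0xf3
body[1] sub  r2, r2, r4 → r2=0x70
body[2] mov  r4, #0x37 → r4=0x37
body[3] mov  r1, r2 → r1=0x70
epilogue: pop r2=0x63, sp=0xbb
r0: callee-saved, written=False
r2: callee-saved, written=True
r3: callee-saved, written=False
r4: caller-saved, written=True

SURVIVE = r0,r2,r3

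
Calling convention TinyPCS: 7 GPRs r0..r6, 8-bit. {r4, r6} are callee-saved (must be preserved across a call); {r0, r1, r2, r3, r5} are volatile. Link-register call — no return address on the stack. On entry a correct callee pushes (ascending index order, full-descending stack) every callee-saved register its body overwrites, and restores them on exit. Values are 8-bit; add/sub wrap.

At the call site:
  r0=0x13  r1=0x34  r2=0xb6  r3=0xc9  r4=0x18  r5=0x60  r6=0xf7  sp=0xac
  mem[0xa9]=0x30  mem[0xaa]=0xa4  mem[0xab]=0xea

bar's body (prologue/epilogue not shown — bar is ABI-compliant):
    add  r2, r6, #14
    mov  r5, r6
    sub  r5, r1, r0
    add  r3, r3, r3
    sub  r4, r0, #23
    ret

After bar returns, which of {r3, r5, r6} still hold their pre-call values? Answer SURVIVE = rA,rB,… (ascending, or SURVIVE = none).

SURVIVE = r6

prologue: push r4 → mem[0xab]=0x18, sp=0xab
body[0] add  r2, r6, #14 → r2=0x05
body[1] mov  r5, r6 → r5=0xf7
body[2] sub  r5, r1, r0 → r5=0x21
body[3] add  r3, r3, r3 → r3=0x92
body[4] sub  r4, r0, #23 → r4=0xfc
epilogue: pop r4=0x18, sp=0xac
r3: caller-saved, written=True
r5: caller-saved, written=True
r6: callee-saved, written=False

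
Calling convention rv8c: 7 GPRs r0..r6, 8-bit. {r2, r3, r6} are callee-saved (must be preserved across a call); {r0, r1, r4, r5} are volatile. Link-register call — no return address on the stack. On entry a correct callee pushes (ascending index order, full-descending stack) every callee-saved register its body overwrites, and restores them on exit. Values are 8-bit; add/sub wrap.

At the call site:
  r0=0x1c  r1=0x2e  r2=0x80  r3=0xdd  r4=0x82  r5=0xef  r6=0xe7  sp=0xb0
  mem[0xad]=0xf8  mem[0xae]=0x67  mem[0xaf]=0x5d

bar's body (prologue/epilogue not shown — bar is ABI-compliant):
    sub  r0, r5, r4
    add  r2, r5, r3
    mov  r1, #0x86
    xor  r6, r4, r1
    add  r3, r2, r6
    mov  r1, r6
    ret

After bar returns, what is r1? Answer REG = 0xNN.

prologue: push r2 -> mem[0xaf]=0x80, sp=0xaf
prologue: push r3 -> mem[0xae]=0xdd, sp=0xae
prologue: push r6 -> mem[0xad]=0xe7, sp=0xad
body[0] sub  r0, r5, r4 -> r0=0x6d
body[1] add  r2, r5, r3 -> r2=0xcc
body[2] mov  r1, #0x86 -> r1=0x86
body[3] xor  r6, r4, r1 -> r6=0x04
body[4] add  r3, r2, r6 -> r3=0xd0
body[5] mov  r1, r6 -> r1=0x04
epilogue: pop r6=0xe7, sp=0xae
epilogue: pop r3=0xdd, sp=0xaf
epilogue: pop r2=0x80, sp=0xb0
r1 is caller-saved -> body value

REG = 0x04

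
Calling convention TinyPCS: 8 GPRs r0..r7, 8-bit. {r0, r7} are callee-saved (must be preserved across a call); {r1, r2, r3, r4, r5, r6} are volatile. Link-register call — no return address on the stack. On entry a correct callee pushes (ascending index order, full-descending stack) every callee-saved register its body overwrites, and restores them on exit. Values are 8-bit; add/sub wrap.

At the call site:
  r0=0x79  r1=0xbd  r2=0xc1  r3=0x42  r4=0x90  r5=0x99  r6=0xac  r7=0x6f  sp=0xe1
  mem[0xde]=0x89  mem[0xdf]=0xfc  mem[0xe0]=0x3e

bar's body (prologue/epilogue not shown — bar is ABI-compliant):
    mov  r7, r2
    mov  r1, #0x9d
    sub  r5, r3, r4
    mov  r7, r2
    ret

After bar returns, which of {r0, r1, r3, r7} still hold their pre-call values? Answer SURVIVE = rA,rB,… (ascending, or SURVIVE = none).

SURVIVE = r0,r3,r7

prologue: push r7 → mem[0xe0]=0x6f, sp=0xe0
body[0] mov  r7, r2 → r7=0xc1
body[1] mov  r1, #0x9d → r1=0x9d
body[2] sub  r5, r3, r4 → r5=0xb2
body[3] mov  r7, r2 → r7=0xc1
epilogue: pop r7=0x6f, sp=0xe1
r0: callee-saved, written=False
r1: caller-saved, written=True
r3: caller-saved, written=False
r7: callee-saved, written=True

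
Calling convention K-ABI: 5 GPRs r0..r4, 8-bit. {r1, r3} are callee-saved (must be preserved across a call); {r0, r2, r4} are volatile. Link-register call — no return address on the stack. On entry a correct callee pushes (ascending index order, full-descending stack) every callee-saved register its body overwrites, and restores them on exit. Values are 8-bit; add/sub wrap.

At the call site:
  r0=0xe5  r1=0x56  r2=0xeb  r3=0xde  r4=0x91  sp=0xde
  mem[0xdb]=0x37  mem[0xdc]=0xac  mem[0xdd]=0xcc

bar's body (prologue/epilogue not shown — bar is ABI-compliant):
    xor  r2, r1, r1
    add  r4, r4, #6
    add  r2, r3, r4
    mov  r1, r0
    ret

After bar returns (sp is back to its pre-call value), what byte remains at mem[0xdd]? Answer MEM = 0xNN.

prologue: push r1 -> mem[0xdd]=0x56, sp=0xdd
body[0] xor  r2, r1, r1 -> r2=0x00
body[1] add  r4, r4, #6 -> r4=0x97
body[2] add  r2, r3, r4 -> r2=0x75
body[3] mov  r1, r0 -> r1=0xe5
epilogue: pop r1=0x56, sp=0xde
prologue pushed ['r1'] at ['0xdd']

MEM = 0x56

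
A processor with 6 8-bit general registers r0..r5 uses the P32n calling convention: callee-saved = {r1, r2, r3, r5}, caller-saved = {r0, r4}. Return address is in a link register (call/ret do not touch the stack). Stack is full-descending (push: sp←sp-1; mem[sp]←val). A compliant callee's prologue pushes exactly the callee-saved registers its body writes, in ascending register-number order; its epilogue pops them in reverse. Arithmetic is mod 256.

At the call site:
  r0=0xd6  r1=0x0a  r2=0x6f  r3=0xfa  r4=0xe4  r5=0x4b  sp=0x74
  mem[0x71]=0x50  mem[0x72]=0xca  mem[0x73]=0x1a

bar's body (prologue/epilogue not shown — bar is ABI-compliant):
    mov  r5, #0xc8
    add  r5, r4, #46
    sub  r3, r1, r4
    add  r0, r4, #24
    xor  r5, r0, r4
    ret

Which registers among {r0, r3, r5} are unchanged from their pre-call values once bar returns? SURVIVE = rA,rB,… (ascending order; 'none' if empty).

SURVIVE = r3,r5

prologue: push r3 → mem[0x73]=0xfa, sp=0x73
prologue: push r5 → mem[0x72]=0x4b, sp=0x72
body[0] mov  r5, #0xc8 → r5=0xc8
body[1] add  r5, r4, #46 → r5=0x12
body[2] sub  r3, r1, r4 → r3=0x26
body[3] add  r0, r4, #24 → r0=0xfc
body[4] xor  r5, r0, r4 → r5=0x18
epilogue: pop r5=0x4b, sp=0x73
epilogue: pop r3=0xfa, sp=0x74
r0: caller-saved, written=True
r3: callee-saved, written=True
r5: callee-saved, written=True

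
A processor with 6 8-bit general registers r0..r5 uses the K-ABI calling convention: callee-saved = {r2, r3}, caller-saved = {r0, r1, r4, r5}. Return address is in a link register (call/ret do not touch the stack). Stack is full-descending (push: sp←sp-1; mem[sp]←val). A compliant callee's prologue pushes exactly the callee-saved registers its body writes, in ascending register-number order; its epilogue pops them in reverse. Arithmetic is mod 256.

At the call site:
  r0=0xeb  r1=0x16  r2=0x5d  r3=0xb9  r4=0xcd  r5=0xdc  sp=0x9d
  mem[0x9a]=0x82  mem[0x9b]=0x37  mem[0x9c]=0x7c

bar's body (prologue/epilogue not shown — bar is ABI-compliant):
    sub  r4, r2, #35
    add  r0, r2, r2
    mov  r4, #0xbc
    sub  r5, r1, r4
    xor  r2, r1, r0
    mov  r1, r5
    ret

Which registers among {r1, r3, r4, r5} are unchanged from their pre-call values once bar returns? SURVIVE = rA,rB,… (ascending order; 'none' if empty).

SURVIVE = r3

prologue: push r2 → mem[0x9c]=0x5d, sp=0x9c
body[0] sub  r4, r2, #35 → r4=0x3a
body[1] add  r0, r2, r2 → r0=0xba
body[2] mov  r4, #0xbc → r4=0xbc
body[3] sub  r5, r1, r4 → r5=0x5a
body[4] xor  r2, r1, r0 → r2=0xac
body[5] mov  r1, r5 → r1=0x5a
epilogue: pop r2=0x5d, sp=0x9d
r1: caller-saved, written=True
r3: callee-saved, written=False
r4: caller-saved, written=True
r5: caller-saved, written=True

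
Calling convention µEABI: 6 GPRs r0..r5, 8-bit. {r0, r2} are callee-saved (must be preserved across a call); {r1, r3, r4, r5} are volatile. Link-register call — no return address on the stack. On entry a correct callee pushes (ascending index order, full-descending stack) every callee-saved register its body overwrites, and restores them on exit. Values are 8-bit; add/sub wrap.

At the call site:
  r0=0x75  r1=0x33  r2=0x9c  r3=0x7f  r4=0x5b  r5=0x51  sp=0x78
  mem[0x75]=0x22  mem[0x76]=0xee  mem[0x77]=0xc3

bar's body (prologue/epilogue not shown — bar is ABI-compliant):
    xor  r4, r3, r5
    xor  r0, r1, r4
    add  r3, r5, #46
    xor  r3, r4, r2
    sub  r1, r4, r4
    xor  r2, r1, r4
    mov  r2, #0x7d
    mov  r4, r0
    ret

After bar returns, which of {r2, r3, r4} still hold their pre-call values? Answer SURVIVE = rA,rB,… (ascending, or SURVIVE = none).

prologue: push r0 → mem[0x77]=0x75, sp=0x77
prologue: push r2 → mem[0x76]=0x9c, sp=0x76
body[0] xor  r4, r3, r5 → r4=0x2e
body[1] xor  r0, r1, r4 → r0=0x1d
body[2] add  r3, r5, #46 → r3=0x7f
body[3] xor  r3, r4, r2 → r3=0xb2
body[4] sub  r1, r4, r4 → r1=0x00
body[5] xor  r2, r1, r4 → r2=0x2e
body[6] mov  r2, #0x7d → r2=0x7d
body[7] mov  r4, r0 → r4=0x1d
epilogue: pop r2=0x9c, sp=0x77
epilogue: pop r0=0x75, sp=0x78
r2: callee-saved, written=True
r3: caller-saved, written=True
r4: caller-saved, written=True

SURVIVE = r2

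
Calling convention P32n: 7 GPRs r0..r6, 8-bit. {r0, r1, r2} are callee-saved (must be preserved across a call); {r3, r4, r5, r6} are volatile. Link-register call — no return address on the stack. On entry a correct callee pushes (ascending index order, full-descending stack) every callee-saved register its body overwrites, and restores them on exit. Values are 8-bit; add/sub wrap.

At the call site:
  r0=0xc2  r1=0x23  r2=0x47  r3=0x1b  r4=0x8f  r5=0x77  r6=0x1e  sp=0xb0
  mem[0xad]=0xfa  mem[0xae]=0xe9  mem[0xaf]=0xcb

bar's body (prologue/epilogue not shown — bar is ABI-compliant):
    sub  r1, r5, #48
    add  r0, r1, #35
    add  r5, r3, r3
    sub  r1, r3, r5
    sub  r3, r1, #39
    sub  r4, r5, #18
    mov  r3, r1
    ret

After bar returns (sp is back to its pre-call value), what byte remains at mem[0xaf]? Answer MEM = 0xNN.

MEM = 0xc2

prologue: push r0 -> mem[0xaf]=0xc2, sp=0xaf
prologue: push r1 -> mem[0xae]=0x23, sp=0xae
body[0] sub  r1, r5, #48 -> r1=0x47
body[1] add  r0, r1, #35 -> r0=0x6a
body[2] add  r5, r3, r3 -> r5=0x36
body[3] sub  r1, r3, r5 -> r1=0xe5
body[4] sub  r3, r1, #39 -> r3=0xbe
body[5] sub  r4, r5, #18 -> r4=0x24
body[6] mov  r3, r1 -> r3=0xe5
epilogue: pop r1=0x23, sp=0xaf
epilogue: pop r0=0xc2, sp=0xb0
prologue pushed ['r0', 'r1'] at ['0xaf', '0xae']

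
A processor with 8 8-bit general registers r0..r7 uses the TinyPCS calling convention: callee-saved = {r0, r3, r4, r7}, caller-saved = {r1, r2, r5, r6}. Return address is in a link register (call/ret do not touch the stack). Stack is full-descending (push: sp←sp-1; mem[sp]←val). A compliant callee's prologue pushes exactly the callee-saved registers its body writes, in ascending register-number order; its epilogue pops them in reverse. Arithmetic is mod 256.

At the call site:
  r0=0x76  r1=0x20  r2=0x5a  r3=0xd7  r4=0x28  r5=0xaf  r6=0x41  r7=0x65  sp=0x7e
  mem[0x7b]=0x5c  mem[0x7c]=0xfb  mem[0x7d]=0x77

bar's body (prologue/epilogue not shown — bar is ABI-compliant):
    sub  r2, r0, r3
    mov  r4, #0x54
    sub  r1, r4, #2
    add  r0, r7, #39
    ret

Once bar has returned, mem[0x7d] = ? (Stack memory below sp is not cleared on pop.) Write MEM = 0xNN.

MEM = 0x76

prologue: push r0 → mem[0x7d]=0x76, sp=0x7d
prologue: push r4 → mem[0x7c]=0x28, sp=0x7c
body[0] sub  r2, r0, r3 → r2=0x9f
body[1] mov  r4, #0x54 → r4=0x54
body[2] sub  r1, r4, #2 → r1=0x52
body[3] add  r0, r7, #39 → r0=0x8c
epilogue: pop r4=0x28, sp=0x7d
epilogue: pop r0=0x76, sp=0x7e
prologue pushed ['r0', 'r4'] at ['0x7d', '0x7c']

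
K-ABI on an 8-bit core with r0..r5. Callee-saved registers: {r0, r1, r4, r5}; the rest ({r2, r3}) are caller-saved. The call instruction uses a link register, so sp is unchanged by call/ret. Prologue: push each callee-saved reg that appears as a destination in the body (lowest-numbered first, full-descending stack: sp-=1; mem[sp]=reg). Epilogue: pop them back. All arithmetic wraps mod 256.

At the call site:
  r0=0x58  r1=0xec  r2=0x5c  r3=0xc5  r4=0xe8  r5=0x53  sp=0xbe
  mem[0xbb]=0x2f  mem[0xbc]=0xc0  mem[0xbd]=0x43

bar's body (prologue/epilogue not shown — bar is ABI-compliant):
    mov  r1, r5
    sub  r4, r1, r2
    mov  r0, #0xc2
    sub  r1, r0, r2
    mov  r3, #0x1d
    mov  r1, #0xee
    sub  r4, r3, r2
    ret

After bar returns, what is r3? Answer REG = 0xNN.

REG = 0x1d

prologue: push r0 -> mem[0xbd]=0x58, sp=0xbd
prologue: push r1 -> mem[0xbc]=0xec, sp=0xbc
prologue: push r4 -> mem[0xbb]=0xe8, sp=0xbb
body[0] mov  r1, r5 -> r1=0x53
body[1] sub  r4, r1, r2 -> r4=0xf7
body[2] mov  r0, #0xc2 -> r0=0xc2
body[3] sub  r1, r0, r2 -> r1=0x66
body[4] mov  r3, #0x1d -> r3=0x1d
body[5] mov  r1, #0xee -> r1=0xee
body[6] sub  r4, r3, r2 -> r4=0xc1
epilogue: pop r4=0xe8, sp=0xbc
epilogue: pop r1=0xec, sp=0xbd
epilogue: pop r0=0x58, sp=0xbe
r3 is caller-saved -> body value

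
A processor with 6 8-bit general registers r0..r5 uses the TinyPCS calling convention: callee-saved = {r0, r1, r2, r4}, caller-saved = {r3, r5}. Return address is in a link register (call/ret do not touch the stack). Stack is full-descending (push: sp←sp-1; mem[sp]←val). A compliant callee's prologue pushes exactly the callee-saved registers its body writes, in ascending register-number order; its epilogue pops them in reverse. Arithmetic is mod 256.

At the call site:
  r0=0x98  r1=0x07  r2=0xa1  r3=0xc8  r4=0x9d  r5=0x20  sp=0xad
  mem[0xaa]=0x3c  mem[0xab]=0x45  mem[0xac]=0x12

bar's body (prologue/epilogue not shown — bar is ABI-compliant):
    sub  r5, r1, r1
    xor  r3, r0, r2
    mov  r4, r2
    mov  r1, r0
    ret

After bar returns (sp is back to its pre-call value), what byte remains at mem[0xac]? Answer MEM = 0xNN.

MEM = 0x07

prologue: push r1 -> mem[0xac]=0x07, sp=0xac
prologue: push r4 -> mem[0xab]=0x9d, sp=0xab
body[0] sub  r5, r1, r1 -> r5=0x00
body[1] xor  r3, r0, r2 -> r3=0x39
body[2] mov  r4, r2 -> r4=0xa1
body[3] mov  r1, r0 -> r1=0x98
epilogue: pop r4=0x9d, sp=0xac
epilogue: pop r1=0x07, sp=0xad
prologue pushed ['r1', 'r4'] at ['0xac', '0xab']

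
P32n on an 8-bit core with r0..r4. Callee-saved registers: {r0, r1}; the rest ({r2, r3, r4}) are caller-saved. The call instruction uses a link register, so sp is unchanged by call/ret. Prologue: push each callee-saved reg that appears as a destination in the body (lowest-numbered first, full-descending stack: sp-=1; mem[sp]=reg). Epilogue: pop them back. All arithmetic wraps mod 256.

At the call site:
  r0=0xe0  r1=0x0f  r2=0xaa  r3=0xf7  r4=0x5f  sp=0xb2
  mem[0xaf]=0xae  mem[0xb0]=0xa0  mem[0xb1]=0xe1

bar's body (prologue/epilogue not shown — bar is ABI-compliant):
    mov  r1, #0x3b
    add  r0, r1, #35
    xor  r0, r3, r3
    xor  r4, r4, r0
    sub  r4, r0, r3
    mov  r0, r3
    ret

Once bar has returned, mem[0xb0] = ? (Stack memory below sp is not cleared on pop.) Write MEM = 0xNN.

MEM = 0x0f

prologue: push r0 → mem[0xb1]=0xe0, sp=0xb1
prologue: push r1 → mem[0xb0]=0x0f, sp=0xb0
body[0] mov  r1, #0x3b → r1=0x3b
body[1] add  r0, r1, #35 → r0=0x5e
body[2] xor  r0, r3, r3 → r0=0x00
body[3] xor  r4, r4, r0 → r4=0x5f
body[4] sub  r4, r0, r3 → r4=0x09
body[5] mov  r0, r3 → r0=0xf7
epilogue: pop r1=0x0f, sp=0xb1
epilogue: pop r0=0xe0, sp=0xb2
prologue pushed ['r0', 'r1'] at ['0xb1', '0xb0']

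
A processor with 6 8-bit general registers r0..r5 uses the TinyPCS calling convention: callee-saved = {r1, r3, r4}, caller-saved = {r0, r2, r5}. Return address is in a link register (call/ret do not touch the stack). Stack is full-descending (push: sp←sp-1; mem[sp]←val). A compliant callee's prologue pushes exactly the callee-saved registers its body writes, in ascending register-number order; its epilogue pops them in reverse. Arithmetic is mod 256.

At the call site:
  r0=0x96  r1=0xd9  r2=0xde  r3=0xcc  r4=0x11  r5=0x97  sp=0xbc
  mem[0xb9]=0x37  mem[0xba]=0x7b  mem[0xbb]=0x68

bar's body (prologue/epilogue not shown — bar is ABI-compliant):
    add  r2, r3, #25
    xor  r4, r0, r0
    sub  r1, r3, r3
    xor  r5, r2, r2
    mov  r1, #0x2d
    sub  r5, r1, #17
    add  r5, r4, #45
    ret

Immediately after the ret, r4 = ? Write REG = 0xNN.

REG = 0x11

prologue: push r1 -> mem[0xbb]=0xd9, sp=0xbb
prologue: push r4 -> mem[0xba]=0x11, sp=0xba
body[0] add  r2, r3, #25 -> r2=0xe5
body[1] xor  r4, r0, r0 -> r4=0x00
body[2] sub  r1, r3, r3 -> r1=0x00
body[3] xor  r5, r2, r2 -> r5=0x00
body[4] mov  r1, #0x2d -> r1=0x2d
body[5] sub  r5, r1, #17 -> r5=0x1c
body[6] add  r5, r4, #45 -> r5=0x2d
epilogue: pop r4=0x11, sp=0xbb
epilogue: pop r1=0xd9, sp=0xbc
r4 is callee-saved -> restored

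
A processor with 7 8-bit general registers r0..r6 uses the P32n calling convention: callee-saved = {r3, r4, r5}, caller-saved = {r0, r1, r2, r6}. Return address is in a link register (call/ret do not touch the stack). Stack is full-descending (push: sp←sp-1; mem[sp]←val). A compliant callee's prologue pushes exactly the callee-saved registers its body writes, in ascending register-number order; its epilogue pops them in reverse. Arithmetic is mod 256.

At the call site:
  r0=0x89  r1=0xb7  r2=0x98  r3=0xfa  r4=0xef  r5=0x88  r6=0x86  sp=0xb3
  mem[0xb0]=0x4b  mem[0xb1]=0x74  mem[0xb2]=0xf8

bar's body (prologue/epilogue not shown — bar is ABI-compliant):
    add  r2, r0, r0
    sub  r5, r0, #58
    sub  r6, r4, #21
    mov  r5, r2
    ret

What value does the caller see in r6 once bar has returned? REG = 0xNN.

prologue: push r5 → mem[0xb2]=0x88, sp=0xb2
body[0] add  r2, r0, r0 → r2=0x12
body[1] sub  r5, r0, #58 → r5=0x4f
body[2] sub  r6, r4, #21 → r6=0xda
body[3] mov  r5, r2 → r5=0x12
epilogue: pop r5=0x88, sp=0xb3
r6 is caller-saved → body value

REG = 0xda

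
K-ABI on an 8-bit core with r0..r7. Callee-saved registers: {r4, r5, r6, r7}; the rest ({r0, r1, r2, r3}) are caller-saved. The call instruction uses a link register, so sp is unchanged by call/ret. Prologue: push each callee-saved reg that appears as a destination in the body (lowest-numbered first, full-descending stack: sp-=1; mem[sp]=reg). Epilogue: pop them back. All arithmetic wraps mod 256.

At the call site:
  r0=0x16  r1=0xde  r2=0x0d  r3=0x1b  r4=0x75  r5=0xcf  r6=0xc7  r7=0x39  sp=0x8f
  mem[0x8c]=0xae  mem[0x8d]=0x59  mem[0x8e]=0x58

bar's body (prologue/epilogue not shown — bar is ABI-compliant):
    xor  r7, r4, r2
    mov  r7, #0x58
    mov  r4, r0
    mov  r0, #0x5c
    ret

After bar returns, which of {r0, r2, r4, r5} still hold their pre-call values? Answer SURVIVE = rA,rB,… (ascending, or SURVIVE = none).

prologue: push r4 → mem[0x8e]=0x75, sp=0x8e
prologue: push r7 → mem[0x8d]=0x39, sp=0x8d
body[0] xor  r7, r4, r2 → r7=0x78
body[1] mov  r7, #0x58 → r7=0x58
body[2] mov  r4, r0 → r4=0x16
body[3] mov  r0, #0x5c → r0=0x5c
epilogue: pop r7=0x39, sp=0x8e
epilogue: pop r4=0x75, sp=0x8f
r0: caller-saved, written=True
r2: caller-saved, written=False
r4: callee-saved, written=True
r5: callee-saved, written=False

SURVIVE = r2,r4,r5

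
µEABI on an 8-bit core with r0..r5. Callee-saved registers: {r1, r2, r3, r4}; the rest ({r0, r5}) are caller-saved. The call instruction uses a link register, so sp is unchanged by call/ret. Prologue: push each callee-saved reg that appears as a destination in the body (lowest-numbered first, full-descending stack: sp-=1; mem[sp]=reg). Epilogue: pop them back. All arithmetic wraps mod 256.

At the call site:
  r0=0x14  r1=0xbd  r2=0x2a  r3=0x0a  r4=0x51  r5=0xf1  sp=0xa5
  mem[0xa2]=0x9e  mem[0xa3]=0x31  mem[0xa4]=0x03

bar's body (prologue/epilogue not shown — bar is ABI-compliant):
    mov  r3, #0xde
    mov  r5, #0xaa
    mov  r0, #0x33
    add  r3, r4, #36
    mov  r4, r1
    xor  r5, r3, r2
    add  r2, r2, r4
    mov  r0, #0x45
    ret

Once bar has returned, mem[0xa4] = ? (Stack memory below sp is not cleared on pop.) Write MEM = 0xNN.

MEM = 0x2a

prologue: push r2 -> mem[0xa4]=0x2a, sp=0xa4
prologue: push r3 -> mem[0xa3]=0x0a, sp=0xa3
prologue: push r4 -> mem[0xa2]=0x51, sp=0xa2
body[0] mov  r3, #0xde -> r3=0xde
body[1] mov  r5, #0xaa -> r5=0xaa
body[2] mov  r0, #0x33 -> r0=0x33
body[3] add  r3, r4, #36 -> r3=0x75
body[4] mov  r4, r1 -> r4=0xbd
body[5] xor  r5, r3, r2 -> r5=0x5f
body[6] add  r2, r2, r4 -> r2=0xe7
body[7] mov  r0, #0x45 -> r0=0x45
epilogue: pop r4=0x51, sp=0xa3
epilogue: pop r3=0x0a, sp=0xa4
epilogue: pop r2=0x2a, sp=0xa5
prologue pushed ['r2', 'r3', 'r4'] at ['0xa4', '0xa3', '0xa2']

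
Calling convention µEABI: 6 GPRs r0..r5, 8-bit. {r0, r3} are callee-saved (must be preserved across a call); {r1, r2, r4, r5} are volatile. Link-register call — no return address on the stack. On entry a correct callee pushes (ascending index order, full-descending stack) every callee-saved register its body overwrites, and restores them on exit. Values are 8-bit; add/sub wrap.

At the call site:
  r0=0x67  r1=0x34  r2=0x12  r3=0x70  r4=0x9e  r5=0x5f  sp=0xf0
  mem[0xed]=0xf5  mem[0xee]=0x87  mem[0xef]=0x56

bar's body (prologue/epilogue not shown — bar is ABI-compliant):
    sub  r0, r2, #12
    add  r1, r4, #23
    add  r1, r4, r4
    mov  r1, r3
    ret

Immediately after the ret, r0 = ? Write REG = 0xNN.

prologue: push r0 → mem[0xef]=0x67, sp=0xef
body[0] sub  r0, r2, #12 → r0=0x06
body[1] add  r1, r4, #23 → r1=0xb5
body[2] add  r1, r4, r4 → r1=0x3c
body[3] mov  r1, r3 → r1=0x70
epilogue: pop r0=0x67, sp=0xf0
r0 is callee-saved → restored

REG = 0x67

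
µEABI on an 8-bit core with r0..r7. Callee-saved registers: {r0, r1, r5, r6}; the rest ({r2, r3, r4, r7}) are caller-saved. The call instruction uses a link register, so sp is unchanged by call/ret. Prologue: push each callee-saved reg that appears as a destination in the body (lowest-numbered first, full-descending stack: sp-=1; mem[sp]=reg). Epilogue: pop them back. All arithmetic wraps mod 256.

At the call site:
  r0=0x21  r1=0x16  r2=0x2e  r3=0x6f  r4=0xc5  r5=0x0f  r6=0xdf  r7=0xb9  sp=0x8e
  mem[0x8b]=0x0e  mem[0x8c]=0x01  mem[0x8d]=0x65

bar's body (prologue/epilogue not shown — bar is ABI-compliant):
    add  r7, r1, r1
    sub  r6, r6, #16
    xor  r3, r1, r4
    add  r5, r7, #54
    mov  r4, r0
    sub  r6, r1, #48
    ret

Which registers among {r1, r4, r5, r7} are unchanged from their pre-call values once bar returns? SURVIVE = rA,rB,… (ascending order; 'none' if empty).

SURVIVE = r1,r5

prologue: push r5 → mem[0x8d]=0x0f, sp=0x8d
prologue: push r6 → mem[0x8c]=0xdf, sp=0x8c
body[0] add  r7, r1, r1 → r7=0x2c
body[1] sub  r6, r6, #16 → r6=0xcf
body[2] xor  r3, r1, r4 → r3=0xd3
body[3] add  r5, r7, #54 → r5=0x62
body[4] mov  r4, r0 → r4=0x21
body[5] sub  r6, r1, #48 → r6=0xe6
epilogue: pop r6=0xdf, sp=0x8d
epilogue: pop r5=0x0f, sp=0x8e
r1: callee-saved, written=False
r4: caller-saved, written=True
r5: callee-saved, written=True
r7: caller-saved, written=True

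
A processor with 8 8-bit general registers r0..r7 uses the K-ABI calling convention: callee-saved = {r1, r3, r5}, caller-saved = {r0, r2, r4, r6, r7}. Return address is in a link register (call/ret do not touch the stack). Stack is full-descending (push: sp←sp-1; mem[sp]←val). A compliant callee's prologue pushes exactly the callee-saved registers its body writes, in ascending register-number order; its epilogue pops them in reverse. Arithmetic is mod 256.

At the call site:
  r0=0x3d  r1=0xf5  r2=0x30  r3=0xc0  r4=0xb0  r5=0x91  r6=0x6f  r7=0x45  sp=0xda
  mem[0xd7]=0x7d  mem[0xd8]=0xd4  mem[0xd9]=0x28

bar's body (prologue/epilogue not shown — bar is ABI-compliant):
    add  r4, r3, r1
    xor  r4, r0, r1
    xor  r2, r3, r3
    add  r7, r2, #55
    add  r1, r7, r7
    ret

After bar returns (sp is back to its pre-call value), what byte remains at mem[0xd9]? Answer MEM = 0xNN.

prologue: push r1 → mem[0xd9]=0xf5, sp=0xd9
body[0] add  r4, r3, r1 → r4=0xb5
body[1] xor  r4, r0, r1 → r4=0xc8
body[2] xor  r2, r3, r3 → r2=0x00
body[3] add  r7, r2, #55 → r7=0x37
body[4] add  r1, r7, r7 → r1=0x6e
epilogue: pop r1=0xf5, sp=0xda
prologue pushed ['r1'] at ['0xd9']

MEM = 0xf5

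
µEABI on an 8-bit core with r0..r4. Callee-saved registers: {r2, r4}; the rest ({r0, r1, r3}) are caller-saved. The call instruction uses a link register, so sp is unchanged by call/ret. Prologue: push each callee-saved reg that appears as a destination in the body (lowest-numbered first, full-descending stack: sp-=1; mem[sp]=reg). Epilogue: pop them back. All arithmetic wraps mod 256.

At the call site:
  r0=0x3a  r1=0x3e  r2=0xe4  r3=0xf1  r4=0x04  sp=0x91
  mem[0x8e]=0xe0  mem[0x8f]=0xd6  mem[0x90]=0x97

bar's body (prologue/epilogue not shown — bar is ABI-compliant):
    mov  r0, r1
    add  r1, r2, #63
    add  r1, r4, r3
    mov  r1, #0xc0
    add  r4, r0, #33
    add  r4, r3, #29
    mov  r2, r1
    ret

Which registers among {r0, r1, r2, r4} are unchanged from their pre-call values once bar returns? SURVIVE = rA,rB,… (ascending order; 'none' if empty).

prologue: push r2 → mem[0x90]=0xe4, sp=0x90
prologue: push r4 → mem[0x8f]=0x04, sp=0x8f
body[0] mov  r0, r1 → r0=0x3e
body[1] add  r1, r2, #63 → r1=0x23
body[2] add  r1, r4, r3 → r1=0xf5
body[3] mov  r1, #0xc0 → r1=0xc0
body[4] add  r4, r0, #33 → r4=0x5f
body[5] add  r4, r3, #29 → r4=0x0e
body[6] mov  r2, r1 → r2=0xc0
epilogue: pop r4=0x04, sp=0x90
epilogue: pop r2=0xe4, sp=0x91
r0: caller-saved, written=True
r1: caller-saved, written=True
r2: callee-saved, written=True
r4: callee-saved, written=True

SURVIVE = r2,r4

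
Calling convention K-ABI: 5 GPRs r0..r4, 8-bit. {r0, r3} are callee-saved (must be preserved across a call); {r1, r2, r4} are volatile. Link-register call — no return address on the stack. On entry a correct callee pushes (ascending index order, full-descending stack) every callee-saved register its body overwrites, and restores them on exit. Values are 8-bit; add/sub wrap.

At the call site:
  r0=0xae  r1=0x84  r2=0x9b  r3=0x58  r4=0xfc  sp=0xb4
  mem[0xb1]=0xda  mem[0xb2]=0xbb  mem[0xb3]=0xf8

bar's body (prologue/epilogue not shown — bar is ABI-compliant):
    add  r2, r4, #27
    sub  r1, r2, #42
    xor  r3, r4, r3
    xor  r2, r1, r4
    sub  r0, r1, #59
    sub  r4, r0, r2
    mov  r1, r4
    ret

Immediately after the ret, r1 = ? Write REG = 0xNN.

REG = 0xa1

prologue: push r0 -> mem[0xb3]=0xae, sp=0xb3
prologue: push r3 -> mem[0xb2]=0x58, sp=0xb2
body[0] add  r2, r4, #27 -> r2=0x17
body[1] sub  r1, r2, #42 -> r1=0xed
body[2] xor  r3, r4, r3 -> r3=0xa4
body[3] xor  r2, r1, r4 -> r2=0x11
body[4] sub  r0, r1, #59 -> r0=0xb2
body[5] sub  r4, r0, r2 -> r4=0xa1
body[6] mov  r1, r4 -> r1=0xa1
epilogue: pop r3=0x58, sp=0xb3
epilogue: pop r0=0xae, sp=0xb4
r1 is caller-saved -> body value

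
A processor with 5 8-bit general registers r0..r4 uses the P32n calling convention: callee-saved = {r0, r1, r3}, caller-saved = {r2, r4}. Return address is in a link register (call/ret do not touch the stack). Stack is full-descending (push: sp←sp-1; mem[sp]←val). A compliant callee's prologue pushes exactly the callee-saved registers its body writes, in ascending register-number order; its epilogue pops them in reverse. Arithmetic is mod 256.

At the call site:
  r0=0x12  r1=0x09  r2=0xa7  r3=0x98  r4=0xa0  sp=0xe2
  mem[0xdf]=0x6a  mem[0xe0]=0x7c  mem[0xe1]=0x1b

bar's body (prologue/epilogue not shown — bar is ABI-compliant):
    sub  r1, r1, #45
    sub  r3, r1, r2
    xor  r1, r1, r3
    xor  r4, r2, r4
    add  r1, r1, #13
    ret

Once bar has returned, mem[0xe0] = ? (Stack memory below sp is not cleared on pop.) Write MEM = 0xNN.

prologue: push r1 → mem[0xe1]=0x09, sp=0xe1
prologue: push r3 → mem[0xe0]=0x98, sp=0xe0
body[0] sub  r1, r1, #45 → r1=0xdc
body[1] sub  r3, r1, r2 → r3=0x35
body[2] xor  r1, r1, r3 → r1=0xe9
body[3] xor  r4, r2, r4 → r4=0x07
body[4] add  r1, r1, #13 → r1=0xf6
epilogue: pop r3=0x98, sp=0xe1
epilogue: pop r1=0x09, sp=0xe2
prologue pushed ['r1', 'r3'] at ['0xe1', '0xe0']

MEM = 0x98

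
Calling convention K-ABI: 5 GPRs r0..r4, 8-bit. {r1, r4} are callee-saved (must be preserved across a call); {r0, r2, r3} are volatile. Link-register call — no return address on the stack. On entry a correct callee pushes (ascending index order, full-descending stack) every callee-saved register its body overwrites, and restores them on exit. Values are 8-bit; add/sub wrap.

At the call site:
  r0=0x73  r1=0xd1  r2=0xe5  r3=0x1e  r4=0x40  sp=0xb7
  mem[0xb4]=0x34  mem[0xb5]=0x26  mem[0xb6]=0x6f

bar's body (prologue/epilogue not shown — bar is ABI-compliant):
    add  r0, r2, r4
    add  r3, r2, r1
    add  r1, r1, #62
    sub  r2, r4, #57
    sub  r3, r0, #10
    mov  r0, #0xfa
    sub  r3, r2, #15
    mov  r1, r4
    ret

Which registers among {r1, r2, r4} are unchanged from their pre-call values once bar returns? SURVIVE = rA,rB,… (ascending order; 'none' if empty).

SURVIVE = r1,r4

prologue: push r1 -> mem[0xb6]=0xd1, sp=0xb6
body[0] add  r0, r2, r4 -> r0=0x25
body[1] add  r3, r2, r1 -> r3=0xb6
body[2] add  r1, r1, #62 -> r1=0x0f
body[3] sub  r2, r4, #57 -> r2=0x07
body[4] sub  r3, r0, #10 -> r3=0x1b
body[5] mov  r0, #0xfa -> r0=0xfa
body[6] sub  r3, r2, #15 -> r3=0xf8
body[7] mov  r1, r4 -> r1=0x40
epilogue: pop r1=0xd1, sp=0xb7
r1: callee-saved, written=True
r2: caller-saved, written=True
r4: callee-saved, written=False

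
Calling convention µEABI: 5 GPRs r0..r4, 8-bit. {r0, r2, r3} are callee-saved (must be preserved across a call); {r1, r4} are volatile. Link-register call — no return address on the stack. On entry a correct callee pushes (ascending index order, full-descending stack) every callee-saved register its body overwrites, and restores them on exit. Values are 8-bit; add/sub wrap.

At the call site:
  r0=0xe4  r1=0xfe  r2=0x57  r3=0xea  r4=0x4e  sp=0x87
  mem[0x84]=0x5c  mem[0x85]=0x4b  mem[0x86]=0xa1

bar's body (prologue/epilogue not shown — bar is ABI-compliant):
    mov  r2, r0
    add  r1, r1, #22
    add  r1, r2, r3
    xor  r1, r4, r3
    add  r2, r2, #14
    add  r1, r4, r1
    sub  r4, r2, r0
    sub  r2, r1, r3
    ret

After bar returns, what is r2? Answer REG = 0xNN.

REG = 0x57

prologue: push r2 -> mem[0x86]=0x57, sp=0x86
body[0] mov  r2, r0 -> r2=0xe4
body[1] add  r1, r1, #22 -> r1=0x14
body[2] add  r1, r2, r3 -> r1=0xce
body[3] xor  r1, r4, r3 -> r1=0xa4
body[4] add  r2, r2, #14 -> r2=0xf2
body[5] add  r1, r4, r1 -> r1=0xf2
body[6] sub  r4, r2, r0 -> r4=0x0e
body[7] sub  r2, r1, r3 -> r2=0x08
epilogue: pop r2=0x57, sp=0x87
r2 is callee-saved -> restored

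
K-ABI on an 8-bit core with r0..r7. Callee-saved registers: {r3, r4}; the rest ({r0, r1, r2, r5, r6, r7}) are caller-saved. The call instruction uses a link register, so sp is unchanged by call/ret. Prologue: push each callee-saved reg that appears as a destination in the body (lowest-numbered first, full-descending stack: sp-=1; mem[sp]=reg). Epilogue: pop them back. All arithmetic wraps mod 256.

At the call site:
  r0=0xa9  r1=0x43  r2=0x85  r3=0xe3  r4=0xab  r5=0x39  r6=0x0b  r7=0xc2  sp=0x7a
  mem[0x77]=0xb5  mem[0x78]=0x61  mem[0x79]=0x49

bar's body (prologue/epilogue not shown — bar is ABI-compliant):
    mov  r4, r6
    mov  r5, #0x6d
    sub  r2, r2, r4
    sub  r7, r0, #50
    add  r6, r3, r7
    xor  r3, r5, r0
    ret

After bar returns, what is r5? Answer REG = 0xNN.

REG = 0x6d

prologue: push r3 → mem[0x79]=0xe3, sp=0x79
prologue: push r4 → mem[0x78]=0xab, sp=0x78
body[0] mov  r4, r6 → r4=0x0b
body[1] mov  r5, #0x6d → r5=0x6d
body[2] sub  r2, r2, r4 → r2=0x7a
body[3] sub  r7, r0, #50 → r7=0x77
body[4] add  r6, r3, r7 → r6=0x5a
body[5] xor  r3, r5, r0 → r3=0xc4
epilogue: pop r4=0xab, sp=0x79
epilogue: pop r3=0xe3, sp=0x7a
r5 is caller-saved → body value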